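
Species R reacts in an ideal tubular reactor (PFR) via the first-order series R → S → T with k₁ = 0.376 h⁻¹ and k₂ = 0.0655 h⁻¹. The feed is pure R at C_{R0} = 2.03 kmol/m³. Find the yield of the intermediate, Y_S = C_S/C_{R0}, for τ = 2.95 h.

0.599

For first-order series with pure R initially, C_S(τ) = k₁C_{R0}/(k₂−k₁)·(e^(−k₁τ) − e^(−k₂τ)).
e^(−k₁τ) = e^(−0.376×2.95) = e^(−1.109) = 0.3298; e^(−k₂τ) = e^(−0.1932) = 0.8243.
C_S = 0.376×2.03/(0.0655−0.376) × (0.3298−0.8243) = (-2.458)×(-0.4945) = 1.216 kmol/m³.
Y_S = C_S/C_{R0} = 1.216/2.03 = 0.599.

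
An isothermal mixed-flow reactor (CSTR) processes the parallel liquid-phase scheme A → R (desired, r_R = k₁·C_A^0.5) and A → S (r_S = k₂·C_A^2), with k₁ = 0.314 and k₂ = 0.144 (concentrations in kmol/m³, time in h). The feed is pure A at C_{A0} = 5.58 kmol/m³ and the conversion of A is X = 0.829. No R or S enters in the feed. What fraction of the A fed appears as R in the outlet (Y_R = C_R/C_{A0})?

Exit C_A = C_{A0}(1−X) = 5.58×0.171 = 0.9542 kmol/m³.
A CSTR operates uniformly at the exit composition, giving r_R = 0.3067 and r_S = 0.1311 (each k·C_A^n at C_A = 0.9542).
Fraction of consumed A going to R: r_R/(r_R+r_S) = 0.7006.
C_R = 0.7006·C_{A0}·X = 0.7006×5.58×0.829 = 3.24 kmol/m³; Y_R = C_R/C_{A0} = 0.581.

0.581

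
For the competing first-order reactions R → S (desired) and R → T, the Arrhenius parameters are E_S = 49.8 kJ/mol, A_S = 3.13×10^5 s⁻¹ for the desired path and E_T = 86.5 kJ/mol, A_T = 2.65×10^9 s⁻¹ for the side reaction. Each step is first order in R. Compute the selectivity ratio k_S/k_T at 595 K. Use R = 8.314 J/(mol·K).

Since both paths have the same order in R, the concentration cancels and S_{S/T} = k_S/k_T = (A_S/A_T)·exp[(E_T−E_S)/(RT)].
(E_T−E_S)/(RT) = (86.5−49.8)×10³/(8.314×595) = 36700/4947 = 7.419.
k_S/k_T = (3.13×10^5/2.65×10^9)·exp(7.419) = 1.181×10^-4 × 1667 = 0.197.
Since E_S < E_T, lowering the temperature improves selectivity toward S.

0.197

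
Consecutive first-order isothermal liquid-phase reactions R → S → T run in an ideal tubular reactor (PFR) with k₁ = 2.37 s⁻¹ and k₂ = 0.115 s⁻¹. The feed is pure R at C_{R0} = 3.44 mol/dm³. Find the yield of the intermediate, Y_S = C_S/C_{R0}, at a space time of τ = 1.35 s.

0.857

The intermediate concentration in a first-order A→B→C sequence is C_S = k₁C_{R0}(e^(−k₁τ) − e^(−k₂τ))/(k₂−k₁).
e^(−k₁τ) = e^(−2.37×1.35) = e^(−3.200) = 0.04078; e^(−k₂τ) = e^(−0.1553) = 0.8562.
C_S = 2.37×3.44/(0.115−2.37) × (0.04078−0.8562) = (-3.615)×(-0.8154) = 2.948 mol/dm³.
Y_S = C_S/C_{R0} = 2.948/3.44 = 0.857.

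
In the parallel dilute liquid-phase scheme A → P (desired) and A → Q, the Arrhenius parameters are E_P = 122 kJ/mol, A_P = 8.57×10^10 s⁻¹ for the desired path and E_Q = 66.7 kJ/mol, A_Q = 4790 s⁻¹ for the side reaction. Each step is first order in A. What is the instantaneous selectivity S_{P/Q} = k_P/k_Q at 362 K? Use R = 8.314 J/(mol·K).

Since both paths have the same order in A, the concentration cancels and S_{P/Q} = k_P/k_Q = (A_P/A_Q)·exp[(E_Q−E_P)/(RT)].
(E_Q−E_P)/(RT) = (66.7−122)×10³/(8.314×362) = -55300/3010 = -18.37.
k_P/k_Q = (8.57×10^10/4790)·exp(-18.37) = 1.789×10^7 × 1.048×10^-8 = 0.187.

0.187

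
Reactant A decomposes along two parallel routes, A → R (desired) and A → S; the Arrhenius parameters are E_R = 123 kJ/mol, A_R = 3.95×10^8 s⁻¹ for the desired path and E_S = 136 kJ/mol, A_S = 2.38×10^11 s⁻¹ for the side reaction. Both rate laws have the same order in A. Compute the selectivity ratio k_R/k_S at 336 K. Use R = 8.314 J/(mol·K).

Since both paths have the same order in A, the concentration cancels and S_{R/S} = k_R/k_S = (A_R/A_S)·exp[(E_S−E_R)/(RT)].
(E_S−E_R)/(RT) = (136−123)×10³/(8.314×336) = 13000/2794 = 4.654.
k_R/k_S = (3.95×10^8/2.38×10^11)·exp(4.654) = 0.001660 × 105.0 = 0.174.

0.174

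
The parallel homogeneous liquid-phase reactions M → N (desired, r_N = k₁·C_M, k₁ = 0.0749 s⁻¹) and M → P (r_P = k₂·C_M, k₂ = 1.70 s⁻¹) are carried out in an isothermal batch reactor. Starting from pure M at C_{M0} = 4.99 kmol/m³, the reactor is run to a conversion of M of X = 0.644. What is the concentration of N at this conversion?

0.136 kmol/m³

C_M = C_{M0}(1−X) = 1.776 kmol/m³.
Both paths are first order in M, so the instantaneous fraction to N is constant: dC_N/d(−C_M) = k₁/(k₁+k₂) = 0.04220.
C_N = 0.04220·(C_{M0}−C_M) = 0.04220×3.214 = 0.136 kmol/m³.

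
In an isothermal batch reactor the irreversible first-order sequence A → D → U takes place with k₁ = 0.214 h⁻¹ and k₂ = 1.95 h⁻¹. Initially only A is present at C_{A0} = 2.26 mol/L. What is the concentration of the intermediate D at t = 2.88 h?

0.149 mol/L

Solving the coupled first-order balances gives C_D(t) = [k₁/(k₂−k₁)]·C_{A0}·(e^(−k₁t) − e^(−k₂t)).
e^(−k₁t) = e^(−0.214×2.88) = e^(−0.6163) = 0.5399; e^(−k₂t) = e^(−5.616) = 0.003639.
C_D = 0.214×2.26/(1.95−0.214) × (0.5399−0.003639) = 0.2786×0.5363 = 0.1494 mol/L.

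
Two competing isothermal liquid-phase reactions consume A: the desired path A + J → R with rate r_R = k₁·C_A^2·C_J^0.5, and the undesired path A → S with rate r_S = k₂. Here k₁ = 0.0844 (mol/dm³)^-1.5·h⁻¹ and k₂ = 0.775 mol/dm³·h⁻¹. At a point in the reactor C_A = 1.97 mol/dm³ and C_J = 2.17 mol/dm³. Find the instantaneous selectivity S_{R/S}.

S_{R/S} = r_R/r_S = (k₁·C_A^2·C_J^0.5)/(k₂) = (k₁/k₂)·C_A^2·C_J^0.5.
= (0.0844×1.970^2×2.170^0.5) / (0.775) = 0.4825/0.7750 = 0.623.

0.623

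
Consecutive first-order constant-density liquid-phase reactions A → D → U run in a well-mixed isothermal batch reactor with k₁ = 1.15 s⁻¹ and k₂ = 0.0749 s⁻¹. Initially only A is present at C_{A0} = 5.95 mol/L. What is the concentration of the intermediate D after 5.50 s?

The intermediate concentration in a first-order A→B→C sequence is C_D = k₁C_{A0}(e^(−k₁t) − e^(−k₂t))/(k₂−k₁).
e^(−k₁t) = e^(−1.15×5.50) = e^(−6.325) = 0.001791; e^(−k₂t) = e^(−0.4119) = 0.6624.
C_D = 1.15×5.95/(0.0749−1.15) × (0.001791−0.6624) = (-6.365)×(-0.6606) = 4.204 mol/L.

4.20 mol/L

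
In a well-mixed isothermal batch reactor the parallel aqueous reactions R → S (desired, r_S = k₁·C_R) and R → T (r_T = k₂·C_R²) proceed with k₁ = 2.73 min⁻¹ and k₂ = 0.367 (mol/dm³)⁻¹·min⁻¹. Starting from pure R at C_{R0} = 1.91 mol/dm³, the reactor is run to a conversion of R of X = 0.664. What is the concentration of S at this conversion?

1.08 mol/dm³

C_R = C_{R0}(1−X) = 0.6418 mol/dm³.
Along a PFR/batch, dC_S/dC_R = −r_S/(r_S+r_T) = −k₁/(k₁+k₂·C_R).
Integrating from C_{R0} to C_R: C_S = (2.73/0.367)·ln[(2.73+0.367·1.91)/(2.73+0.367·0.642)] = 7.439·ln(3.431/2.966) = 1.084 mol/dm³.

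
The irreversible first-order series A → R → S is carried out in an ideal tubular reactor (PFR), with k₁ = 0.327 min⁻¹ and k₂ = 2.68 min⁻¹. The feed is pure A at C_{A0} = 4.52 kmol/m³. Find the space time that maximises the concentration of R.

0.894 min

The intermediate peaks when r₁ = r₂, i.e. k₁e^(−k₁τ) = k₂e^(−k₂τ), giving τ_opt = ln(k₂/k₁)/(k₂−k₁).
= ln(2.68/0.327)/(2.68−0.327) = ln(8.196)/2.353 = 2.104/2.353 = 0.894 min.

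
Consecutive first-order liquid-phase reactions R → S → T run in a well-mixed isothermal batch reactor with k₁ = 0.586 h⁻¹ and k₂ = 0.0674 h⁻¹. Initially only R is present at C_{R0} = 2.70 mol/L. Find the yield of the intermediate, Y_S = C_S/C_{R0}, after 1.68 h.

0.587

The intermediate concentration in a first-order A→B→C sequence is C_S = k₁C_{R0}(e^(−k₁t) − e^(−k₂t))/(k₂−k₁).
e^(−k₁t) = e^(−0.586×1.68) = e^(−0.9845) = 0.3736; e^(−k₂t) = e^(−0.1132) = 0.8929.
C_S = 0.586×2.70/(0.0674−0.586) × (0.3736−0.8929) = (-3.051)×(-0.5193) = 1.584 mol/L.
Y_S = C_S/C_{R0} = 1.584/2.70 = 0.587.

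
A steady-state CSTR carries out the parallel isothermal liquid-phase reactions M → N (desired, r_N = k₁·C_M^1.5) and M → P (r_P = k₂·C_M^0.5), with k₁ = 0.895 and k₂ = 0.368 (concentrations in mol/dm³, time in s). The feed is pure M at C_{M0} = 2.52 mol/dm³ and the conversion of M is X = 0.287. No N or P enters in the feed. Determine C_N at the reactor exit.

0.589 mol/dm³

Exit C_M = C_{M0}(1−X) = 2.52×0.713 = 1.797 mol/dm³.
A CSTR operates uniformly at the exit composition, giving r_N = 2.156 and r_P = 0.4933 (each k·C_M^n at C_M = 1.797).
Fraction of consumed M going to N: r_N/(r_N+r_P) = 0.8138.
C_N = 0.8138·C_{M0}·X = 0.8138×2.52×0.287 = 0.589 mol/dm³.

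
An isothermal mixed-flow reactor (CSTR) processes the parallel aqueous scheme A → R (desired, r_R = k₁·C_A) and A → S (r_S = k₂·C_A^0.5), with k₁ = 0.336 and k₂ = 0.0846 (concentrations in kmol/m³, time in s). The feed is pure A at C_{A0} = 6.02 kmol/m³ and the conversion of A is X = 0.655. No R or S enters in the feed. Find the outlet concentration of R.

Exit C_A = C_{A0}(1−X) = 6.02×0.345 = 2.077 kmol/m³.
Rates in a CSTR are evaluated at the outlet concentration: r_R = 0.336×2.077 = 0.6978, r_S = 0.0846×2.077^0.5 = 0.1219.
Fraction of consumed A going to R: r_R/(r_R+r_S) = 0.8513.
C_R = 0.8513·C_{A0}·X = 0.8513×6.02×0.655 = 3.36 kmol/m³.

3.36 kmol/m³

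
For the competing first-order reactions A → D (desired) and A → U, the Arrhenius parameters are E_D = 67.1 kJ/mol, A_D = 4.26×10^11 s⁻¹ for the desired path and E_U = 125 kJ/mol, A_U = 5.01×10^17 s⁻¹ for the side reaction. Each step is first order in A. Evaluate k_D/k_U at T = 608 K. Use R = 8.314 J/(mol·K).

With equal orders, S_{D/U} = k_D/k_U = (A_D/A_U)·exp[(E_U−E_D)/(RT)].
(E_U−E_D)/(RT) = (125−67.1)×10³/(8.314×608) = 57900/5055 = 11.45.
k_D/k_U = (4.26×10^11/5.01×10^17)·exp(11.45) = 8.503×10^-7 × 94297 = 0.0802.

0.0802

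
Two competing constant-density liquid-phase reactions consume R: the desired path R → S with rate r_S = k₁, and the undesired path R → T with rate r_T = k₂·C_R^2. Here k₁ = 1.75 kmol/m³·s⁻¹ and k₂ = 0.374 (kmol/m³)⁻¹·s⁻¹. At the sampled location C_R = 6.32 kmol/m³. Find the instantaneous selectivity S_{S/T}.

S_{S/T} = r_S/r_T = (k₁)/(k₂·C_R^2) = (k₁/k₂)·C_R^-2.
= (1.75) / (0.374×6.320^2) = 1.750/14.94 = 0.117.

0.117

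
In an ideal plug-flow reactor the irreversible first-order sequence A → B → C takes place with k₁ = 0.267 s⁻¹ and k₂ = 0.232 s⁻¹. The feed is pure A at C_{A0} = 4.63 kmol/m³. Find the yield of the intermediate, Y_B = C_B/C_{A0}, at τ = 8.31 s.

Solving the coupled first-order balances gives C_B(τ) = [k₁/(k₂−k₁)]·C_{A0}·(e^(−k₁τ) − e^(−k₂τ)).
e^(−k₁τ) = e^(−0.267×8.31) = e^(−2.219) = 0.1087; e^(−k₂τ) = e^(−1.928) = 0.1455.
C_B = 0.267×4.63/(0.232−0.267) × (0.1087−0.1455) = (-35.32)×(-0.03671) = 1.297 kmol/m³.
Y_B = C_B/C_{A0} = 1.297/4.63 = 0.280.

0.280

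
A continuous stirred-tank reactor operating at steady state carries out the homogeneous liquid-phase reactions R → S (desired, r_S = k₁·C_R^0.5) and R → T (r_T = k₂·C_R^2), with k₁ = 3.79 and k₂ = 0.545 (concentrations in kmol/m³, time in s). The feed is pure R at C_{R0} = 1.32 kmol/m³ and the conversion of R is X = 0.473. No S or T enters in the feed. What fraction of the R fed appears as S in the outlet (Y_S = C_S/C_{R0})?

0.437

Exit C_R = C_{R0}(1−X) = 1.32×0.527 = 0.6956 kmol/m³.
In a CSTR the entire volume is at exit conditions, so r_S = 3.79×0.6956^0.5 = 3.161 and r_T = 0.545×0.6956^2 = 0.2637.
Fraction of consumed R going to S: r_S/(r_S+r_T) = 0.9230.
C_S = 0.9230·C_{R0}·X = 0.9230×1.32×0.473 = 0.576 kmol/m³; Y_S = C_S/C_{R0} = 0.437.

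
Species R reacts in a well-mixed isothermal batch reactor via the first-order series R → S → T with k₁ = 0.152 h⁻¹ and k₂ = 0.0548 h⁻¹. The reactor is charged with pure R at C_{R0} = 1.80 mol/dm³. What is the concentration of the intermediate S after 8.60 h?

0.995 mol/dm³

Solving the coupled first-order balances gives C_S(t) = [k₁/(k₂−k₁)]·C_{R0}·(e^(−k₁t) − e^(−k₂t)).
e^(−k₁t) = e^(−0.152×8.60) = e^(−1.307) = 0.2706; e^(−k₂t) = e^(−0.4713) = 0.6242.
C_S = 0.152×1.80/(0.0548−0.152) × (0.2706−0.6242) = (-2.815)×(-0.3536) = 0.9954 mol/dm³.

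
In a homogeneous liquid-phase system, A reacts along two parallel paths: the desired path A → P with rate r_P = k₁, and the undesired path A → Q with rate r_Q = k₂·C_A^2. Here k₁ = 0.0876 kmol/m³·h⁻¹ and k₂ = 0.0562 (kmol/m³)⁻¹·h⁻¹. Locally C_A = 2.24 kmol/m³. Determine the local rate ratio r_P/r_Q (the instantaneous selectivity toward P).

S_{P/Q} = r_P/r_Q = (k₁)/(k₂·C_A^2) = (k₁/k₂)·C_A^-2.
= (0.0876) / (0.0562×2.240^2) = 0.08760/0.2820 = 0.311.

0.311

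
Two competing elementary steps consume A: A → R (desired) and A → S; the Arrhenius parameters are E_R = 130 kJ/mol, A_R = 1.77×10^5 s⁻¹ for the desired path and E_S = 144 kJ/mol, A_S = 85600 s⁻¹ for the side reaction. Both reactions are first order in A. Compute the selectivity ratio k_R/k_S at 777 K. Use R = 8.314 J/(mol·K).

18.1

With equal orders, S_{R/S} = k_R/k_S = (A_R/A_S)·exp[(E_S−E_R)/(RT)].
(E_S−E_R)/(RT) = (144−130)×10³/(8.314×777) = 14000/6460 = 2.167.
k_R/k_S = (1.77×10^5/85600)·exp(2.167) = 2.068 × 8.734 = 18.1.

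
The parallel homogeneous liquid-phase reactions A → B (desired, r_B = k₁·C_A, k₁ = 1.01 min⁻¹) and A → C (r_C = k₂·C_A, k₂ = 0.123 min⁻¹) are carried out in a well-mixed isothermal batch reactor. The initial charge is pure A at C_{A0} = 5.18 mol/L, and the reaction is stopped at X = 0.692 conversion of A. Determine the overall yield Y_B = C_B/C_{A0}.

C_A = C_{A0}(1−X) = 1.595 mol/L.
Both paths are first order in A, so the instantaneous fraction to B is constant: dC_B/d(−C_A) = k₁/(k₁+k₂) = 0.8914.
C_B = 0.8914·(C_{A0}−C_A) = 0.8914×3.585 = 3.20 mol/L.
Y_B = C_B/C_{A0} = 3.195/5.18 = 0.617.

0.617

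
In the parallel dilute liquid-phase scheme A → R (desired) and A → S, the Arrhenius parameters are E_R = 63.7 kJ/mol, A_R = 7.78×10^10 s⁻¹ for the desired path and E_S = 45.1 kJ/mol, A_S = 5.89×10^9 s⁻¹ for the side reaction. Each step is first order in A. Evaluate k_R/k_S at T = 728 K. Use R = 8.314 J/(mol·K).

0.611

Since both paths have the same order in A, the concentration cancels and S_{R/S} = k_R/k_S = (A_R/A_S)·exp[(E_S−E_R)/(RT)].
(E_S−E_R)/(RT) = (45.1−63.7)×10³/(8.314×728) = -18600/6053 = -3.073.
k_R/k_S = (7.78×10^10/5.89×10^9)·exp(-3.073) = 13.21 × 0.04628 = 0.611.
Since E_R > E_S, raising the temperature improves selectivity toward R.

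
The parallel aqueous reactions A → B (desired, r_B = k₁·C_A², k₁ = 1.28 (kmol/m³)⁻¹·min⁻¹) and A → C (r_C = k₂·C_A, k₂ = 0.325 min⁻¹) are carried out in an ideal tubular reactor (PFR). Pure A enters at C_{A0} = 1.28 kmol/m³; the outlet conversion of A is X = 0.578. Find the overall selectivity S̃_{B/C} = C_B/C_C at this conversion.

C_A = C_{A0}(1−X) = 0.5402 kmol/m³.
Along a PFR/batch, dC_C/dC_A = −r_C/(r_B+r_C) = −k₂/(k₂+k₁·C_A).
Integrating from C_{A0} to C_A: C_C = (0.325/1.28)·ln[(0.325+1.28·1.28)/(0.325+1.28·0.540)] = 0.2539·ln(1.963/1.016) = 0.1672 kmol/m³.
Then C_B = (C_{A0}−C_A) − C_C = 0.7398 − 0.1672 = 0.5727 kmol/m³.
S̃_{B/C} = C_B/C_C = 0.5727/0.1672 = 3.43.

3.43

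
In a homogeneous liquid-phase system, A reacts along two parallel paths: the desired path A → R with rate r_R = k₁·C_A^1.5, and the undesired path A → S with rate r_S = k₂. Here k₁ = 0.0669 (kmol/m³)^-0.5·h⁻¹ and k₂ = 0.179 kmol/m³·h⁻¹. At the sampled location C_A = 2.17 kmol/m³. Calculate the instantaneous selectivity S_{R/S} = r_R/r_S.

1.19

S_{R/S} = r_R/r_S = (k₁·C_A^1.5)/(k₂) = (k₁/k₂)·C_A^1.5.
= (0.0669×2.170^1.5) / (0.179) = 0.2139/0.1790 = 1.19.
Since the desired path is higher order in A, keeping C_A high (PFR or concentrated feed) favours R.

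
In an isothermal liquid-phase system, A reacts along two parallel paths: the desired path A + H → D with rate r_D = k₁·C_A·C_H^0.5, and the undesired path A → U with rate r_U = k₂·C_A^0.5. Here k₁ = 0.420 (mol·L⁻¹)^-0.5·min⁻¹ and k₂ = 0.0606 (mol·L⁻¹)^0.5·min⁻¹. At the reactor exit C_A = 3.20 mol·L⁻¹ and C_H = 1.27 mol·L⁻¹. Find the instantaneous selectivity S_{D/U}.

14.0

S_{D/U} = r_D/r_U = (k₁·C_A·C_H^0.5)/(k₂·C_A^0.5) = (k₁/k₂)·C_A^0.5·C_H^0.5.
= (0.420×3.200×1.270^0.5) / (0.0606×3.200^0.5) = 1.515/0.1084 = 14.0.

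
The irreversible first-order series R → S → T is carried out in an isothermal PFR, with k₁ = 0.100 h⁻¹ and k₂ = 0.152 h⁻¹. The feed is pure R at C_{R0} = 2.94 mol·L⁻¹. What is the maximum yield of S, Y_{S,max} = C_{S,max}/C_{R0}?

0.294

Evaluating C_S at τ_opt = ln(k₂/k₁)/(k₂−k₁) gives C_{S,max}/C_{R0} = (k₁/k₂)^[k₂/(k₂−k₁)].
= (0.100/0.152)^(0.152/(0.152−0.100)) = (0.6579)^(2.923) = 0.2941.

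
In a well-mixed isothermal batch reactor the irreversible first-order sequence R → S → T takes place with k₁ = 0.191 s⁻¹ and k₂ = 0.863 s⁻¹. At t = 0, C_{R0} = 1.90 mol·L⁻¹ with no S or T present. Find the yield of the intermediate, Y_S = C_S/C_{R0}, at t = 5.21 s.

The intermediate concentration in a first-order A→B→C sequence is C_S = k₁C_{R0}(e^(−k₁t) − e^(−k₂t))/(k₂−k₁).
e^(−k₁t) = e^(−0.191×5.21) = e^(−0.9951) = 0.3697; e^(−k₂t) = e^(−4.496) = 0.01115.
C_S = 0.191×1.90/(0.863−0.191) × (0.3697−0.01115) = 0.5400×0.3585 = 0.1936 mol·L⁻¹.
Y_S = C_S/C_{R0} = 0.1936/1.90 = 0.102.

0.102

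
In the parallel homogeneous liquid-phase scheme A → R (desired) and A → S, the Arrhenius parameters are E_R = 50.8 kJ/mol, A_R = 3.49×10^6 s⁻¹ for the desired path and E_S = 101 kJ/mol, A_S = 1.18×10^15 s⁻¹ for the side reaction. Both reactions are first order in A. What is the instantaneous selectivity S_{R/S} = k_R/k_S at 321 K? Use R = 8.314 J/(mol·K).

Since both paths have the same order in A, the concentration cancels and S_{R/S} = k_R/k_S = (A_R/A_S)·exp[(E_S−E_R)/(RT)].
(E_S−E_R)/(RT) = (101−50.8)×10³/(8.314×321) = 50200/2669 = 18.81.
k_R/k_S = (3.49×10^6/1.18×10^15)·exp(18.81) = 2.958×10^-9 × 1.476×10^8 = 0.437.
Since E_R < E_S, lowering the temperature improves selectivity toward R.

0.437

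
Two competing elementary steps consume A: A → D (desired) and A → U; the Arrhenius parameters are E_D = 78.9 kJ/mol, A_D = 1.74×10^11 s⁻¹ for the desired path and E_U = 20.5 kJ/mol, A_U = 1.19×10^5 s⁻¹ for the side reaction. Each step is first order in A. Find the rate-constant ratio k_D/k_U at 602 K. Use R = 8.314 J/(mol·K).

12.5

k_D/k_U = (A_D/A_U)·exp[−(E_D−E_U)/(RT)] = (A_D/A_U)·exp[(E_U−E_D)/(RT)].
(E_U−E_D)/(RT) = (20.5−78.9)×10³/(8.314×602) = -58400/5005 = -11.67.
k_D/k_U = (1.74×10^11/1.19×10^5)·exp(-11.67) = 1.462×10^6 × 8.561×10^-6 = 12.5.
Since E_D > E_U, raising the temperature improves selectivity toward D.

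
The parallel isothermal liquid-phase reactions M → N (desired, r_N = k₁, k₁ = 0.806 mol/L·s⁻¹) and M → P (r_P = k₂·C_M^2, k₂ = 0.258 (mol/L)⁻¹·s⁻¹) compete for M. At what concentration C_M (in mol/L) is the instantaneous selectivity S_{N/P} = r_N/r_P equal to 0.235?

S_{N/P} = (k₁/k₂)·C_M^-2 ⇒ C_M = (S·k₂/k₁)^(-0.5).
= (0.235×0.258/0.806)^(-0.5) = (0.07522)^(-0.5) = 3.65 mol/L.

3.65 mol/L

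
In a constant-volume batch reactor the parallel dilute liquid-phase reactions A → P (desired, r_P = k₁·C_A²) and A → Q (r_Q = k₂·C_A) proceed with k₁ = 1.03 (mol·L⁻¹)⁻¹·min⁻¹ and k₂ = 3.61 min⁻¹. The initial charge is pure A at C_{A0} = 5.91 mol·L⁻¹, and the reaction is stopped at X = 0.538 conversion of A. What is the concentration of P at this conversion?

1.74 mol·L⁻¹

C_A = C_{A0}(1−X) = 2.730 mol·L⁻¹.
Along a PFR/batch, dC_Q/dC_A = −r_Q/(r_P+r_Q) = −k₂/(k₂+k₁·C_A).
Integrating from C_{A0} to C_A: C_Q = (3.61/1.03)·ln[(3.61+1.03·5.91)/(3.61+1.03·2.73)] = 3.505·ln(9.697/6.422) = 1.444 mol·L⁻¹.
Then C_P = (C_{A0}−C_A) − C_Q = 3.180 − 1.444 = 1.735 mol·L⁻¹.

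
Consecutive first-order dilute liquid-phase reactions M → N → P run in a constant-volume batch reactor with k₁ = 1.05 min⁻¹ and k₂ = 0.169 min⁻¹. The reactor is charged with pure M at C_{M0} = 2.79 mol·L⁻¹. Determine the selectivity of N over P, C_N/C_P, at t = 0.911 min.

10.9

The intermediate concentration in a first-order A→B→C sequence is C_N = k₁C_{M0}(e^(−k₁t) − e^(−k₂t))/(k₂−k₁).
e^(−k₁t) = e^(−1.05×0.911) = e^(−0.9566) = 0.3842; e^(−k₂t) = e^(−0.1540) = 0.8573.
C_N = 1.05×2.79/(0.169−1.05) × (0.3842−0.8573) = (-3.325)×(-0.4731) = 1.573 mol·L⁻¹.
C_M = C_{M0}e^(−k₁t) = 1.072 mol·L⁻¹, so C_P = C_{M0}−C_M−C_N = 0.1449 mol·L⁻¹; C_N/C_P = 10.9.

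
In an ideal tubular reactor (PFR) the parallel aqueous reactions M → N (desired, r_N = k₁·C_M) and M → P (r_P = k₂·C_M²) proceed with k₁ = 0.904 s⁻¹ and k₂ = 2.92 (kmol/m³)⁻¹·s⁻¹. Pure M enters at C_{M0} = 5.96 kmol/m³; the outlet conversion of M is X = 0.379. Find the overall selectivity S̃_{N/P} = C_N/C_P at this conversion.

C_M = C_{M0}(1−X) = 3.701 kmol/m³.
Along a PFR/batch, dC_N/dC_M = −r_N/(r_N+r_P) = −k₁/(k₁+k₂·C_M).
Integrating from C_{M0} to C_M: C_N = (0.904/2.92)·ln[(0.904+2.92·5.96)/(0.904+2.92·3.70)] = 0.3096·ln(18.31/11.71) = 0.1383 kmol/m³.
C_P = (C_{M0}−C_M)−C_N = 2.121 kmol/m³; S̃_{N/P} = 0.1383/2.121 = 0.0652.

0.0652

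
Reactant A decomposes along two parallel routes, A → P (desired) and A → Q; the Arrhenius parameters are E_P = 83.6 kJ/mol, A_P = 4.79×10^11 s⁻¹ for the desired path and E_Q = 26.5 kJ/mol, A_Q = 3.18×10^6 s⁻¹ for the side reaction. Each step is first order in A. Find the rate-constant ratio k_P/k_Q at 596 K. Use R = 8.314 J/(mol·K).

1.49

With equal orders, S_{P/Q} = k_P/k_Q = (A_P/A_Q)·exp[(E_Q−E_P)/(RT)].
(E_Q−E_P)/(RT) = (26.5−83.6)×10³/(8.314×596) = -57100/4955 = -11.52.
k_P/k_Q = (4.79×10^11/3.18×10^6)·exp(-11.52) = 1.506×10^5 × 9.896×10^-6 = 1.49.
Since E_P > E_Q, raising the temperature improves selectivity toward P.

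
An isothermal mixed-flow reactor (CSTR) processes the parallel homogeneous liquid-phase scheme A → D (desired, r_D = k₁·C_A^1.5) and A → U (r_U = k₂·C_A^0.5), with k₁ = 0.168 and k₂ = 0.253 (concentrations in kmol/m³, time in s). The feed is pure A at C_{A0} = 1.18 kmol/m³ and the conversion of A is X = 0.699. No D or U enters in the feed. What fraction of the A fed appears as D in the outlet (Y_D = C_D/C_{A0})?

0.133

Exit C_A = C_{A0}(1−X) = 1.18×0.301 = 0.3552 kmol/m³.
In a CSTR the entire volume is at exit conditions, so r_D = 0.168×0.3552^1.5 = 0.03556 and r_U = 0.253×0.3552^0.5 = 0.1508.
Fraction of consumed A going to D: r_D/(r_D+r_U) = 0.1908.
C_D = 0.1908·C_{A0}·X = 0.1908×1.18×0.699 = 0.157 kmol/m³; Y_D = C_D/C_{A0} = 0.133.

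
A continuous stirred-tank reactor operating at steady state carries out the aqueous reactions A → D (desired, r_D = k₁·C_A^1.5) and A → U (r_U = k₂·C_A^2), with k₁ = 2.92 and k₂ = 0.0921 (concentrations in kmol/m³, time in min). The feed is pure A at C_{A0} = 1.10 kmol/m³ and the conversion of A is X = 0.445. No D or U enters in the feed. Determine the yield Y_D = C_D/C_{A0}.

Exit C_A = C_{A0}(1−X) = 1.10×0.555 = 0.6105 kmol/m³.
In a CSTR the entire volume is at exit conditions, so r_D = 2.92×0.6105^1.5 = 1.393 and r_U = 0.0921×0.6105^2 = 0.03433.
Fraction of consumed A going to D: r_D/(r_D+r_U) = 0.9759.
C_D = 0.9759·C_{A0}·X = 0.9759×1.10×0.445 = 0.478 kmol/m³; Y_D = C_D/C_{A0} = 0.434.

0.434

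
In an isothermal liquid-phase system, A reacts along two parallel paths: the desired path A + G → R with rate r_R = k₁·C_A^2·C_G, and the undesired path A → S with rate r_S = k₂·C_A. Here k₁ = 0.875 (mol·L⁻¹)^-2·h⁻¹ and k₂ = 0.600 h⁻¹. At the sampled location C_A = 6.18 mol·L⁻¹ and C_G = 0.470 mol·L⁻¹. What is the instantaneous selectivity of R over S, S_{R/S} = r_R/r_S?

4.24

S_{R/S} = r_R/r_S = (k₁·C_A^2·C_G)/(k₂·C_A) = (k₁/k₂)·C_A·C_G.
= (0.875×6.180^2×0.4700) / (0.600×6.180) = 15.71/3.708 = 4.24.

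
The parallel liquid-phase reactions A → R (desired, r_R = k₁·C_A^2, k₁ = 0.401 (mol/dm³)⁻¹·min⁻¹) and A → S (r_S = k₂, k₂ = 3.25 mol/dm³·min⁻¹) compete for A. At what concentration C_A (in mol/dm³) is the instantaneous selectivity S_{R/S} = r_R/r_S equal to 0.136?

1.05 mol/dm³

S_{R/S} = (k₁/k₂)·C_A^2 ⇒ C_A = (S·k₂/k₁)^(0.5).
= (0.136×3.25/0.401)^(0.5) = (1.102)^(0.5) = 1.05 mol/dm³.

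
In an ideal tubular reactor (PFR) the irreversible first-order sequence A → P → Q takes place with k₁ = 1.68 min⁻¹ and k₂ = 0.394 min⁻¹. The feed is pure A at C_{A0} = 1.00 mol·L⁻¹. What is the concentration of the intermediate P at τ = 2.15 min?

For first-order series with pure A initially, C_P(τ) = k₁C_{A0}/(k₂−k₁)·(e^(−k₁τ) − e^(−k₂τ)).
e^(−k₁τ) = e^(−1.68×2.15) = e^(−3.612) = 0.02700; e^(−k₂τ) = e^(−0.8471) = 0.4287.
C_P = 1.68×1.00/(0.394−1.68) × (0.02700−0.4287) = (-1.306)×(-0.4017) = 0.5247 mol·L⁻¹.

0.525 mol·L⁻¹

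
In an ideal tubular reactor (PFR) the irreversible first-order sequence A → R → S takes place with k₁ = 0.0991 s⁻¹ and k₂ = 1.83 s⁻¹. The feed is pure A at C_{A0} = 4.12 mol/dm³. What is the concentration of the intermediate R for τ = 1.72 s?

The intermediate concentration in a first-order A→B→C sequence is C_R = k₁C_{A0}(e^(−k₁τ) − e^(−k₂τ))/(k₂−k₁).
e^(−k₁τ) = e^(−0.0991×1.72) = e^(−0.1705) = 0.8433; e^(−k₂τ) = e^(−3.148) = 0.04296.
C_R = 0.0991×4.12/(1.83−0.0991) × (0.8433−0.04296) = 0.2359×0.8003 = 0.1888 mol/dm³.

0.189 mol/dm³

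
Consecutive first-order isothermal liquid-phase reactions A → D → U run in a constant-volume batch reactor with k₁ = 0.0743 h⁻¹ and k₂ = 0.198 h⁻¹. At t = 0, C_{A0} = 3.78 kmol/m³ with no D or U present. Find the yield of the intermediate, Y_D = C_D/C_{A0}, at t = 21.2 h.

0.115

The intermediate concentration in a first-order A→B→C sequence is C_D = k₁C_{A0}(e^(−k₁t) − e^(−k₂t))/(k₂−k₁).
e^(−k₁t) = e^(−0.0743×21.2) = e^(−1.575) = 0.2070; e^(−k₂t) = e^(−4.198) = 0.01503.
C_D = 0.0743×3.78/(0.198−0.0743) × (0.2070−0.01503) = 2.270×0.1919 = 0.4358 kmol/m³.
Y_D = C_D/C_{A0} = 0.4358/3.78 = 0.115.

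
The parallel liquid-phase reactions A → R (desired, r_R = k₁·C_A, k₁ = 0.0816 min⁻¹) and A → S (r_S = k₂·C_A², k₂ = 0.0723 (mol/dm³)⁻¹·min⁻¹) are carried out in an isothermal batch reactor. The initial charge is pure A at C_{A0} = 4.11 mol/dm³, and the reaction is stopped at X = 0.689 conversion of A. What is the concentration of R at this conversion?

C_A = C_{A0}(1−X) = 1.278 mol/dm³.
Along a PFR/batch, dC_R/dC_A = −r_R/(r_R+r_S) = −k₁/(k₁+k₂·C_A).
Integrating from C_{A0} to C_A: C_R = (0.0816/0.0723)·ln[(0.0816+0.0723·4.11)/(0.0816+0.0723·1.28)] = 1.129·ln(0.3788/0.1740) = 0.8778 mol/dm³.

0.878 mol/dm³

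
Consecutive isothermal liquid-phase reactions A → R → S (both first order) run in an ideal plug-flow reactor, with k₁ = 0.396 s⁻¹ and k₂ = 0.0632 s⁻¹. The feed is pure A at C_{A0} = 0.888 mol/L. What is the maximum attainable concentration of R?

Evaluating C_R at τ_opt = ln(k₂/k₁)/(k₂−k₁) gives C_{R,max}/C_{A0} = (k₁/k₂)^[k₂/(k₂−k₁)].
= (0.396/0.0632)^(0.0632/(0.0632−0.396)) = (6.266)^(-0.1899) = 0.7057.
C_{R,max} = 0.7057×0.888 = 0.627 mol/L.

0.627 mol/L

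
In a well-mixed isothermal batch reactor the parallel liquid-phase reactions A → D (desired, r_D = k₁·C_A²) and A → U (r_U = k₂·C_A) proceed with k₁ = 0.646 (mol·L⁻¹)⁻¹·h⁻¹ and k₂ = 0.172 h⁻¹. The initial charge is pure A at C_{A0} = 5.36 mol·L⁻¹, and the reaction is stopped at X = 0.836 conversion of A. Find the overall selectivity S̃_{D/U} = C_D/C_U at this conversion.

9.57

C_A = C_{A0}(1−X) = 0.8790 mol·L⁻¹.
Along a PFR/batch, dC_U/dC_A = −r_U/(r_D+r_U) = −k₂/(k₂+k₁·C_A).
Integrating from C_{A0} to C_A: C_U = (0.172/0.646)·ln[(0.172+0.646·5.36)/(0.172+0.646·0.879)] = 0.2663·ln(3.635/0.7399) = 0.4238 mol·L⁻¹.
Then C_D = (C_{A0}−C_A) − C_U = 4.481 − 0.4238 = 4.057 mol·L⁻¹.
S̃_{D/U} = C_D/C_U = 4.057/0.4238 = 9.57.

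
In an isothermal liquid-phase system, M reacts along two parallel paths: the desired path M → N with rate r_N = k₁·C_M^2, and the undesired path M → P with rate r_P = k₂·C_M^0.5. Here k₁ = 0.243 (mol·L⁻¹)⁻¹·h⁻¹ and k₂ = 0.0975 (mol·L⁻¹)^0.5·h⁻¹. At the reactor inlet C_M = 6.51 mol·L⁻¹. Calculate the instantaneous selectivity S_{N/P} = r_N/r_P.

S_{N/P} = r_N/r_P = (k₁·C_M^2)/(k₂·C_M^0.5) = (k₁/k₂)·C_M^1.5.
= (0.243×6.510^2) / (0.0975×6.510^0.5) = 10.30/0.2488 = 41.4.

41.4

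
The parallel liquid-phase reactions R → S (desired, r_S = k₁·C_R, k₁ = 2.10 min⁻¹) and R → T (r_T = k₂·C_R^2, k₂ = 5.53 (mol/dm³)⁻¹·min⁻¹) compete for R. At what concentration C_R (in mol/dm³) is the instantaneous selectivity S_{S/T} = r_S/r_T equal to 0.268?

S_{S/T} = (k₁/k₂)·C_R⁻¹ ⇒ C_R = (S·k₂/k₁)^(-1).
= (0.268×5.53/2.10)^(-1) = (0.7057)^(-1) = 1.42 mol/dm³.

1.42 mol/dm³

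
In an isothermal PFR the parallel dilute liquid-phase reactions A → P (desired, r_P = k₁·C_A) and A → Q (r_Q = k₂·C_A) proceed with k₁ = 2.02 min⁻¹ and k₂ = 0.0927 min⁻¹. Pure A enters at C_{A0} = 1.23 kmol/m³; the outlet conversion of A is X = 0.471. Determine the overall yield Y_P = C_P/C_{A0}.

0.450

C_A = C_{A0}(1−X) = 0.6507 kmol/m³.
Both paths are first order in A, so the instantaneous fraction to P is constant: dC_P/d(−C_A) = k₁/(k₁+k₂) = 0.9561.
C_P = 0.9561·(C_{A0}−C_A) = 0.9561×0.5793 = 0.554 kmol/m³.
Y_P = C_P/C_{A0} = 0.5539/1.23 = 0.450.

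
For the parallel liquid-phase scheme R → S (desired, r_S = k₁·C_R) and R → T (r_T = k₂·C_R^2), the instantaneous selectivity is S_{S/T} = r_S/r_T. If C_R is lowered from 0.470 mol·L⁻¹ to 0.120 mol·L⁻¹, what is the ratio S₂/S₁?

3.92

S_{S/T} = (k₁/k₂)·C_R⁻¹, so S₂/S₁ = (C_{R,2}/C_{R,1})⁻¹.
= 0.470/0.120 = 3.92.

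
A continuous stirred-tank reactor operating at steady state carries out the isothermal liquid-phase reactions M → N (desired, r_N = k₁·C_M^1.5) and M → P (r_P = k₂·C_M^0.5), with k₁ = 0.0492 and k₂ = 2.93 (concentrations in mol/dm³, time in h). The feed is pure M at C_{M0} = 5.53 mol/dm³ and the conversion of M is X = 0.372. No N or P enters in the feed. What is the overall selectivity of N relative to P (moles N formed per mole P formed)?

0.0583

Exit C_M = C_{M0}(1−X) = 5.53×0.628 = 3.473 mol/dm³.
Rates in a CSTR are evaluated at the outlet concentration: r_N = 0.0492×3.473^1.5 = 0.3184, r_P = 2.93×3.473^0.5 = 5.460.
Overall selectivity = C_N/C_P = r_Nτ/(r_Pτ) = r_N/r_P = 0.0583.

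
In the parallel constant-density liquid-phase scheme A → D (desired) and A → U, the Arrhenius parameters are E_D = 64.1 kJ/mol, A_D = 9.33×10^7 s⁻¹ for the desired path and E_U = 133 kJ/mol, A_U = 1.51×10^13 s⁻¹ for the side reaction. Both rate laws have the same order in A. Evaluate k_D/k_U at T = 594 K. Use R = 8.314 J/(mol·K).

k_D/k_U = (A_D/A_U)·exp[−(E_D−E_U)/(RT)] = (A_D/A_U)·exp[(E_U−E_D)/(RT)].
(E_U−E_D)/(RT) = (133−64.1)×10³/(8.314×594) = 68900/4939 = 13.95.
k_D/k_U = (9.33×10^7/1.51×10^13)·exp(13.95) = 6.179×10^-6 × 1.146×10^6 = 7.08.

7.08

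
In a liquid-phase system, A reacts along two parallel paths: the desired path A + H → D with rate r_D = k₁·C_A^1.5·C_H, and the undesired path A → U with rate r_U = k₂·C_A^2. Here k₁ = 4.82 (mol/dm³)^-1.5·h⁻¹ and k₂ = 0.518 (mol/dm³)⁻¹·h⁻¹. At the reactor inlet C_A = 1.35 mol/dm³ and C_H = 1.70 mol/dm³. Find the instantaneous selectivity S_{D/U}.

S_{D/U} = r_D/r_U = (k₁·C_A^1.5·C_H)/(k₂·C_A^2) = (k₁/k₂)·C_A^-0.5·C_H.
= (4.82×1.350^1.5×1.700) / (0.518×1.350^2) = 12.85/0.9441 = 13.6.
The undesired path is higher order in A, so low C_A (CSTR or dilute feed) favours D.

13.6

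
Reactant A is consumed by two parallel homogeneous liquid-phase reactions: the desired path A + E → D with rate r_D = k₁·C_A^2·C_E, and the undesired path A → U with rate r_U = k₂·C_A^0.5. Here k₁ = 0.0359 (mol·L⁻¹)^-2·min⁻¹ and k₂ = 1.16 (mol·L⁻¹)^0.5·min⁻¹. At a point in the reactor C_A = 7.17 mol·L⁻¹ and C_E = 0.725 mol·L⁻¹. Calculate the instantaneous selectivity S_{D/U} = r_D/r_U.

0.431

S_{D/U} = r_D/r_U = (k₁·C_A^2·C_E)/(k₂·C_A^0.5) = (k₁/k₂)·C_A^1.5·C_E.
= (0.0359×7.170^2×0.7250) / (1.16×7.170^0.5) = 1.338/3.106 = 0.431.
Since the desired path is higher order in A, keeping C_A high (PFR or concentrated feed) favours D.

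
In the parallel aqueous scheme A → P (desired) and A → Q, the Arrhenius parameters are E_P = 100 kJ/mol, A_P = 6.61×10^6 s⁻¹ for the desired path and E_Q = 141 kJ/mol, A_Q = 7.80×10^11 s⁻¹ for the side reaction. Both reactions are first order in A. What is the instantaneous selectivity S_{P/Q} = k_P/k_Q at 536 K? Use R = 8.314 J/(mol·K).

0.0839

k_P/k_Q = (A_P/A_Q)·exp[−(E_P−E_Q)/(RT)] = (A_P/A_Q)·exp[(E_Q−E_P)/(RT)].
(E_Q−E_P)/(RT) = (141−100)×10³/(8.314×536) = 41000/4456 = 9.200.
k_P/k_Q = (6.61×10^6/7.80×10^11)·exp(9.200) = 8.474×10^-6 × 9902 = 0.0839.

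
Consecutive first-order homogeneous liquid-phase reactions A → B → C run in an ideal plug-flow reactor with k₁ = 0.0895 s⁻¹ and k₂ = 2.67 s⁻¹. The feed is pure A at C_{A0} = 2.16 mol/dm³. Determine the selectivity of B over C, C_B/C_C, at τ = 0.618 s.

0.946

Solving the coupled first-order balances gives C_B(τ) = [k₁/(k₂−k₁)]·C_{A0}·(e^(−k₁τ) − e^(−k₂τ)).
e^(−k₁τ) = e^(−0.0895×0.618) = e^(−0.05531) = 0.9462; e^(−k₂τ) = e^(−1.650) = 0.1920.
C_B = 0.0895×2.16/(2.67−0.0895) × (0.9462−0.1920) = 0.07492×0.7542 = 0.05650 mol/dm³.
C_A = C_{A0}e^(−k₁τ) = 2.044 mol/dm³, so C_C = C_{A0}−C_A−C_B = 0.05973 mol/dm³; C_B/C_C = 0.946.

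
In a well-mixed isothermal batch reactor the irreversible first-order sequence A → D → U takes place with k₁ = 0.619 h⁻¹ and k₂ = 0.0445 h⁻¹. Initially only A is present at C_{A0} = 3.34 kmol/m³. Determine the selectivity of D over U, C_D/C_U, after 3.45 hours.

9.37

For first-order series with pure A initially, C_D(t) = k₁C_{A0}/(k₂−k₁)·(e^(−k₁t) − e^(−k₂t)).
e^(−k₁t) = e^(−0.619×3.45) = e^(−2.136) = 0.1182; e^(−k₂t) = e^(−0.1535) = 0.8577.
C_D = 0.619×3.34/(0.0445−0.619) × (0.1182−0.8577) = (-3.599)×(-0.7395) = 2.661 kmol/m³.
C_A = C_{A0}e^(−k₁t) = 0.3947 kmol/m³, so C_U = C_{A0}−C_A−C_D = 0.2840 kmol/m³; C_D/C_U = 9.37.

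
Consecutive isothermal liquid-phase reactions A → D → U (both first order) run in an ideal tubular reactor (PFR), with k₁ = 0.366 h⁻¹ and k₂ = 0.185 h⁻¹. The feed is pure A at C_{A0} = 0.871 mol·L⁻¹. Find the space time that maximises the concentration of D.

The intermediate peaks when r₁ = r₂, i.e. k₁e^(−k₁τ) = k₂e^(−k₂τ), giving τ_opt = ln(k₂/k₁)/(k₂−k₁).
= ln(0.185/0.366)/(0.185−0.366) = ln(0.5055)/-0.1810 = -0.6823/-0.1810 = 3.77 h.

3.77 h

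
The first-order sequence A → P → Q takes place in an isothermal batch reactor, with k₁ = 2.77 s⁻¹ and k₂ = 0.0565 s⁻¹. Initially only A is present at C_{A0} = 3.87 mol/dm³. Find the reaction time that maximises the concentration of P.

For first-order series the maximum of C_P occurs at t_opt = ln(k₂/k₁)/(k₂−k₁).
= ln(0.0565/2.77)/(0.0565−2.77) = ln(0.02040)/-2.713 = -3.892/-2.713 = 1.43 s.

1.43 s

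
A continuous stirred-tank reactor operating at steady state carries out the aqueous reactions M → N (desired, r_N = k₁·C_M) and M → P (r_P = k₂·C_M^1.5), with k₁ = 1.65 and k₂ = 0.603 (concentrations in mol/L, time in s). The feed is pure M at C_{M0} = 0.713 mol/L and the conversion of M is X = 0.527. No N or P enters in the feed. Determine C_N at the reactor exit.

Exit C_M = C_{M0}(1−X) = 0.713×0.473 = 0.3372 mol/L.
Rates in a CSTR are evaluated at the outlet concentration: r_N = 1.65×0.3372 = 0.5565, r_P = 0.603×0.3372^1.5 = 0.1181.
Fraction of consumed M going to N: r_N/(r_N+r_P) = 0.8249.
C_N = 0.8249·C_{M0}·X = 0.8249×0.713×0.527 = 0.310 mol/L.

0.310 mol/L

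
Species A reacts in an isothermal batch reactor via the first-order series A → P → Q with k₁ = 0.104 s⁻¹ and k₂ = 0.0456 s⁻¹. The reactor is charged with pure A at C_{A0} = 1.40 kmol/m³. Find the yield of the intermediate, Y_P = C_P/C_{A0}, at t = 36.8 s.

0.294

Solving the coupled first-order balances gives C_P(t) = [k₁/(k₂−k₁)]·C_{A0}·(e^(−k₁t) − e^(−k₂t)).
e^(−k₁t) = e^(−0.104×36.8) = e^(−3.827) = 0.02177; e^(−k₂t) = e^(−1.678) = 0.1867.
C_P = 0.104×1.40/(0.0456−0.104) × (0.02177−0.1867) = (-2.493)×(-0.1650) = 0.4113 kmol/m³.
Y_P = C_P/C_{A0} = 0.4113/1.40 = 0.294.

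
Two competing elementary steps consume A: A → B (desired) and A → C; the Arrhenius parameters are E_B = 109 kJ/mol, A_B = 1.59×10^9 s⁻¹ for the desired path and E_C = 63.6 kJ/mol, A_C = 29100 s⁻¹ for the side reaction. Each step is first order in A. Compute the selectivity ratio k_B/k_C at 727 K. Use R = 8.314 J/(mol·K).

29.9

Since both paths have the same order in A, the concentration cancels and S_{B/C} = k_B/k_C = (A_B/A_C)·exp[(E_C−E_B)/(RT)].
(E_C−E_B)/(RT) = (63.6−109)×10³/(8.314×727) = -45400/6044 = -7.511.
k_B/k_C = (1.59×10^9/29100)·exp(-7.511) = 54639 × 5.469×10^-4 = 29.9.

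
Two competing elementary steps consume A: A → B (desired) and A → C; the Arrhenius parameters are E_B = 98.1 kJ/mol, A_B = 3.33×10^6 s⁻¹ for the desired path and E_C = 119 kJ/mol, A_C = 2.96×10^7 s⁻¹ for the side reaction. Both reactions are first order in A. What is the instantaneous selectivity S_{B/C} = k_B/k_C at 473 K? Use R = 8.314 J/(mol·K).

With equal orders, S_{B/C} = k_B/k_C = (A_B/A_C)·exp[(E_C−E_B)/(RT)].
(E_C−E_B)/(RT) = (119−98.1)×10³/(8.314×473) = 20900/3933 = 5.315.
k_B/k_C = (3.33×10^6/2.96×10^7)·exp(5.315) = 0.1125 × 203.3 = 22.9.

22.9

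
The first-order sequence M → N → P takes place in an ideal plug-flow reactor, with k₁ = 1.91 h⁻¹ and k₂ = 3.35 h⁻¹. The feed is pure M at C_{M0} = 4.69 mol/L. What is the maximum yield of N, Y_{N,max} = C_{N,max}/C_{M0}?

For a first-order series the maximum intermediate yield is C_{N,max}/C_{M0} = (k₁/k₂)^[k₂/(k₂−k₁)].
= (1.91/3.35)^(3.35/(3.35−1.91)) = (0.5701)^(2.326) = 0.2706.

0.271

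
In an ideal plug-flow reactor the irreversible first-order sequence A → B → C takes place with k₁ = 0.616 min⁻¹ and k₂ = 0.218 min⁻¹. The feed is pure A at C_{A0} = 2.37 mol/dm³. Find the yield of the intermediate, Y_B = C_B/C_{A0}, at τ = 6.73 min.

0.332

For first-order series with pure A initially, C_B(τ) = k₁C_{A0}/(k₂−k₁)·(e^(−k₁τ) − e^(−k₂τ)).
e^(−k₁τ) = e^(−0.616×6.73) = e^(−4.146) = 0.01583; e^(−k₂τ) = e^(−1.467) = 0.2306.
C_B = 0.616×2.37/(0.218−0.616) × (0.01583−0.2306) = (-3.668)×(-0.2148) = 0.7877 mol/dm³.
Y_B = C_B/C_{A0} = 0.7877/2.37 = 0.332.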